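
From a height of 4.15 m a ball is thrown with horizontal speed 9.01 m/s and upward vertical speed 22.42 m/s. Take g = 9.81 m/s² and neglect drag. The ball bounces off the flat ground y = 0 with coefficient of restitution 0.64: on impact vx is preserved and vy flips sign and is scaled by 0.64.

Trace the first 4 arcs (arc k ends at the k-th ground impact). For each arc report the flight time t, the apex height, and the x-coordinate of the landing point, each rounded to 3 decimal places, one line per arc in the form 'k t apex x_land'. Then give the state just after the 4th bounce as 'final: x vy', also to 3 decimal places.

1 4.749 29.770 42.789
2 3.153 12.194 71.201
3 2.018 4.995 89.384
4 1.292 2.046 101.022
final: 101.022 4.055

Arc 1: start y=4.150, vy=22.420 → t=4.749, apex=29.770, x_land=42.789, impact vy=-24.168
  bounce: vy ← 0.64·24.168 = 15.467
Arc 2: start y=0.000, vy=15.467 → t=3.153, apex=12.194, x_land=71.201, impact vy=-15.467
  bounce: vy ← 0.64·15.467 = 9.899
Arc 3: start y=0.000, vy=9.899 → t=2.018, apex=4.995, x_land=89.384, impact vy=-9.899
  bounce: vy ← 0.64·9.899 = 6.335
Arc 4: start y=0.000, vy=6.335 → t=1.292, apex=2.046, x_land=101.022, impact vy=-6.335
  bounce: vy ← 0.64·6.335 = 4.055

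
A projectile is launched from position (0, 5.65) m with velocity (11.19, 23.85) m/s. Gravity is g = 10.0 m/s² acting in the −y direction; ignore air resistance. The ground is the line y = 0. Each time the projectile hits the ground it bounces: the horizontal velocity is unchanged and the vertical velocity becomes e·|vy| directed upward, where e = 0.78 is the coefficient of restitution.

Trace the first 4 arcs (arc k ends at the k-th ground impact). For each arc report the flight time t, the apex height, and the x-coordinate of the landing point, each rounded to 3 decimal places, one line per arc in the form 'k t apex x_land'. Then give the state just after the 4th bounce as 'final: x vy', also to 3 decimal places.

Arc 1: start y=5.650, vy=23.850 → t=4.996, apex=34.091, x_land=55.907, impact vy=-26.112
  bounce: vy ← 0.78·26.112 = 20.367
Arc 2: start y=0.000, vy=20.367 → t=4.073, apex=20.741, x_land=101.489, impact vy=-20.367
  bounce: vy ← 0.78·20.367 = 15.886
Arc 3: start y=0.000, vy=15.886 → t=3.177, apex=12.619, x_land=137.043, impact vy=-15.886
  bounce: vy ← 0.78·15.886 = 12.391
Arc 4: start y=0.000, vy=12.391 → t=2.478, apex=7.677, x_land=164.774, impact vy=-12.391
  bounce: vy ← 0.78·12.391 = 9.665

1 4.996 34.091 55.907
2 4.073 20.741 101.489
3 3.177 12.619 137.043
4 2.478 7.677 164.774
final: 164.774 9.665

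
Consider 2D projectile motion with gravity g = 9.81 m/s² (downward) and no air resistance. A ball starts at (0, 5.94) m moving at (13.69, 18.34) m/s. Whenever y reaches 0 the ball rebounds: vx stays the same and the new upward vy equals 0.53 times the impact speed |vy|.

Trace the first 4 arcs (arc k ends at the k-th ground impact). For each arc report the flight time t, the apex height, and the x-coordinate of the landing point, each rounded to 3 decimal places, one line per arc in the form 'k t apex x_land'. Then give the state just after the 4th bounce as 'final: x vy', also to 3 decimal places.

1 4.039 23.084 55.292
2 2.300 6.484 86.773
3 1.219 1.821 103.457
4 0.646 0.512 112.300
final: 112.300 1.679

Arc 1: start y=5.940, vy=18.340 → t=4.039, apex=23.084, x_land=55.292, impact vy=-21.281
  bounce: vy ← 0.53·21.281 = 11.279
Arc 2: start y=0.000, vy=11.279 → t=2.300, apex=6.484, x_land=86.773, impact vy=-11.279
  bounce: vy ← 0.53·11.279 = 5.978
Arc 3: start y=0.000, vy=5.978 → t=1.219, apex=1.821, x_land=103.457, impact vy=-5.978
  bounce: vy ← 0.53·5.978 = 3.168
Arc 4: start y=0.000, vy=3.168 → t=0.646, apex=0.512, x_land=112.300, impact vy=-3.168
  bounce: vy ← 0.53·3.168 = 1.679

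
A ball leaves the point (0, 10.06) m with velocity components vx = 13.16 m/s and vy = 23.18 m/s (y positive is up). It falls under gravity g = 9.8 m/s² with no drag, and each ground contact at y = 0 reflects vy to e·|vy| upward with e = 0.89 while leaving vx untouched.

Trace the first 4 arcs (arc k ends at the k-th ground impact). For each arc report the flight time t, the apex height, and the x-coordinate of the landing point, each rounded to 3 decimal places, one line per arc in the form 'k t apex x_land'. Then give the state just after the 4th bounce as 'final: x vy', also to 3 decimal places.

1 5.131 37.474 67.521
2 4.923 29.683 132.301
3 4.381 23.512 189.955
4 3.899 18.624 241.268
final: 241.268 17.004

Arc 1: start y=10.060, vy=23.180 → t=5.131, apex=37.474, x_land=67.521, impact vy=-27.101
  bounce: vy ← 0.89·27.101 = 24.120
Arc 2: start y=0.000, vy=24.120 → t=4.923, apex=29.683, x_land=132.301, impact vy=-24.120
  bounce: vy ← 0.89·24.120 = 21.467
Arc 3: start y=0.000, vy=21.467 → t=4.381, apex=23.512, x_land=189.955, impact vy=-21.467
  bounce: vy ← 0.89·21.467 = 19.106
Arc 4: start y=0.000, vy=19.106 → t=3.899, apex=18.624, x_land=241.268, impact vy=-19.106
  bounce: vy ← 0.89·19.106 = 17.004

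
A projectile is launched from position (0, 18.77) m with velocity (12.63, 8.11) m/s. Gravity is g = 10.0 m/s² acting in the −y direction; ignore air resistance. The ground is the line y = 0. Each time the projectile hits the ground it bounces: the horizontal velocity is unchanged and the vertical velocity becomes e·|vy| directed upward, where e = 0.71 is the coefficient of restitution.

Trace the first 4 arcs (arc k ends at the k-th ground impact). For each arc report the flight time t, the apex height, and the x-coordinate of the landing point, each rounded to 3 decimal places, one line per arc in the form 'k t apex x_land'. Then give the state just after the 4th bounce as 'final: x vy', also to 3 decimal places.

1 2.911 22.059 36.771
2 2.983 11.120 74.441
3 2.118 5.605 101.187
4 1.504 2.826 120.176
final: 120.176 5.337

Arc 1: start y=18.770, vy=8.110 → t=2.911, apex=22.059, x_land=36.771, impact vy=-21.004
  bounce: vy ← 0.71·21.004 = 14.913
Arc 2: start y=0.000, vy=14.913 → t=2.983, apex=11.120, x_land=74.441, impact vy=-14.913
  bounce: vy ← 0.71·14.913 = 10.588
Arc 3: start y=0.000, vy=10.588 → t=2.118, apex=5.605, x_land=101.187, impact vy=-10.588
  bounce: vy ← 0.71·10.588 = 7.518
Arc 4: start y=0.000, vy=7.518 → t=1.504, apex=2.826, x_land=120.176, impact vy=-7.518
  bounce: vy ← 0.71·7.518 = 5.337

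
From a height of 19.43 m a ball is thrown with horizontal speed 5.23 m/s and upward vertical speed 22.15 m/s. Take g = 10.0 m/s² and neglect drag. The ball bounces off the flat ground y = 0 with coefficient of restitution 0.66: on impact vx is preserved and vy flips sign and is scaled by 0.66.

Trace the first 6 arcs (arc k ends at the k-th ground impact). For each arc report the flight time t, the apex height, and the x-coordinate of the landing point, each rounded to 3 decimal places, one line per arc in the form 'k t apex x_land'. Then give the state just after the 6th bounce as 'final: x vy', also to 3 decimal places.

1 5.180 43.961 27.092
2 3.914 19.149 47.563
3 2.583 8.342 61.073
4 1.705 3.634 69.990
5 1.125 1.583 75.875
6 0.743 0.689 79.759
final: 79.759 2.451

Arc 1: start y=19.430, vy=22.150 → t=5.180, apex=43.961, x_land=27.092, impact vy=-29.652
  bounce: vy ← 0.66·29.652 = 19.570
Arc 2: start y=0.000, vy=19.570 → t=3.914, apex=19.149, x_land=47.563, impact vy=-19.570
  bounce: vy ← 0.66·19.570 = 12.916
Arc 3: start y=0.000, vy=12.916 → t=2.583, apex=8.342, x_land=61.073, impact vy=-12.916
  bounce: vy ← 0.66·12.916 = 8.525
Arc 4: start y=0.000, vy=8.525 → t=1.705, apex=3.634, x_land=69.990, impact vy=-8.525
  bounce: vy ← 0.66·8.525 = 5.626
Arc 5: start y=0.000, vy=5.626 → t=1.125, apex=1.583, x_land=75.875, impact vy=-5.626
  bounce: vy ← 0.66·5.626 = 3.713
Arc 6: start y=0.000, vy=3.713 → t=0.743, apex=0.689, x_land=79.759, impact vy=-3.713
  bounce: vy ← 0.66·3.713 = 2.451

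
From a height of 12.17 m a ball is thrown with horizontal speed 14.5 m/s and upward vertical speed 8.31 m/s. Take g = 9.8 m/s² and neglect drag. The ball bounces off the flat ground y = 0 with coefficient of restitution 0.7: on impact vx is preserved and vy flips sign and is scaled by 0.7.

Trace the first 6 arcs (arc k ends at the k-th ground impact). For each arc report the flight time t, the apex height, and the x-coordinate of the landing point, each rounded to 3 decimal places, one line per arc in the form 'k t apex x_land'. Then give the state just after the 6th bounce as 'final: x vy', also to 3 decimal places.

1 2.638 15.693 38.245
2 2.505 7.690 74.574
3 1.754 3.768 100.004
4 1.228 1.846 117.806
5 0.859 0.905 130.266
6 0.602 0.443 138.989
final: 138.989 2.063

Arc 1: start y=12.170, vy=8.310 → t=2.638, apex=15.693, x_land=38.245, impact vy=-17.538
  bounce: vy ← 0.7·17.538 = 12.277
Arc 2: start y=0.000, vy=12.277 → t=2.505, apex=7.690, x_land=74.574, impact vy=-12.277
  bounce: vy ← 0.7·12.277 = 8.594
Arc 3: start y=0.000, vy=8.594 → t=1.754, apex=3.768, x_land=100.004, impact vy=-8.594
  bounce: vy ← 0.7·8.594 = 6.016
Arc 4: start y=0.000, vy=6.016 → t=1.228, apex=1.846, x_land=117.806, impact vy=-6.016
  bounce: vy ← 0.7·6.016 = 4.211
Arc 5: start y=0.000, vy=4.211 → t=0.859, apex=0.905, x_land=130.266, impact vy=-4.211
  bounce: vy ← 0.7·4.211 = 2.948
Arc 6: start y=0.000, vy=2.948 → t=0.602, apex=0.443, x_land=138.989, impact vy=-2.948
  bounce: vy ← 0.7·2.948 = 2.063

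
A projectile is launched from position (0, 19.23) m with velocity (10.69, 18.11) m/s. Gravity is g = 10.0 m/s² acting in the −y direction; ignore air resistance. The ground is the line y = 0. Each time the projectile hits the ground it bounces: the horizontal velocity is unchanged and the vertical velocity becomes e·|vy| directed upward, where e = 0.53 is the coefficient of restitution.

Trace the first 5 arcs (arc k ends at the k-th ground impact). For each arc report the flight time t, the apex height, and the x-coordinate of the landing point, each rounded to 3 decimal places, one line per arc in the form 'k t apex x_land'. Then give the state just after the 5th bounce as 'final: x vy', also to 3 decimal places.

Arc 1: start y=19.230, vy=18.110 → t=4.480, apex=35.629, x_land=47.896, impact vy=-26.694
  bounce: vy ← 0.53·26.694 = 14.148
Arc 2: start y=0.000, vy=14.148 → t=2.830, apex=10.008, x_land=78.144, impact vy=-14.148
  bounce: vy ← 0.53·14.148 = 7.498
Arc 3: start y=0.000, vy=7.498 → t=1.500, apex=2.811, x_land=94.175, impact vy=-7.498
  bounce: vy ← 0.53·7.498 = 3.974
Arc 4: start y=0.000, vy=3.974 → t=0.795, apex=0.790, x_land=102.672, impact vy=-3.974
  bounce: vy ← 0.53·3.974 = 2.106
Arc 5: start y=0.000, vy=2.106 → t=0.421, apex=0.222, x_land=107.175, impact vy=-2.106
  bounce: vy ← 0.53·2.106 = 1.116

1 4.480 35.629 47.896
2 2.830 10.008 78.144
3 1.500 2.811 94.175
4 0.795 0.790 102.672
5 0.421 0.222 107.175
final: 107.175 1.116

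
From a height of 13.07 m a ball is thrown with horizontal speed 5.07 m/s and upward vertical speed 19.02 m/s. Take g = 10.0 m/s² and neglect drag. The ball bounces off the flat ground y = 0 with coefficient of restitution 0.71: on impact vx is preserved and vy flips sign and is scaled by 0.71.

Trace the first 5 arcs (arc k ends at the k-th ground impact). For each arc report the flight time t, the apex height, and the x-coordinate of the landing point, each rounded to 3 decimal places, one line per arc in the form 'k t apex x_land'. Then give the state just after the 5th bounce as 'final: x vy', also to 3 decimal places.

1 4.398 31.158 22.299
2 3.545 15.707 40.271
3 2.517 7.918 53.032
4 1.787 3.991 62.091
5 1.269 2.012 68.524
final: 68.524 4.504

Arc 1: start y=13.070, vy=19.020 → t=4.398, apex=31.158, x_land=22.299, impact vy=-24.963
  bounce: vy ← 0.71·24.963 = 17.724
Arc 2: start y=0.000, vy=17.724 → t=3.545, apex=15.707, x_land=40.271, impact vy=-17.724
  bounce: vy ← 0.71·17.724 = 12.584
Arc 3: start y=0.000, vy=12.584 → t=2.517, apex=7.918, x_land=53.032, impact vy=-12.584
  bounce: vy ← 0.71·12.584 = 8.935
Arc 4: start y=0.000, vy=8.935 → t=1.787, apex=3.991, x_land=62.091, impact vy=-8.935
  bounce: vy ← 0.71·8.935 = 6.344
Arc 5: start y=0.000, vy=6.344 → t=1.269, apex=2.012, x_land=68.524, impact vy=-6.344
  bounce: vy ← 0.71·6.344 = 4.504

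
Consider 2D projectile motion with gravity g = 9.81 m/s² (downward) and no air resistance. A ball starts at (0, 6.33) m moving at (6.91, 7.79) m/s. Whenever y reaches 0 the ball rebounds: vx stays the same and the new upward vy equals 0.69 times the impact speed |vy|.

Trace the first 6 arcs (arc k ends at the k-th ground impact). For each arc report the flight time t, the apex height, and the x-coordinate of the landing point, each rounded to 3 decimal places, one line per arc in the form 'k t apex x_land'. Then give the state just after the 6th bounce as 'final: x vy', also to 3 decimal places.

Arc 1: start y=6.330, vy=7.790 → t=2.180, apex=9.423, x_land=15.065, impact vy=-13.597
  bounce: vy ← 0.69·13.597 = 9.382
Arc 2: start y=0.000, vy=9.382 → t=1.913, apex=4.486, x_land=28.282, impact vy=-9.382
  bounce: vy ← 0.69·9.382 = 6.474
Arc 3: start y=0.000, vy=6.474 → t=1.320, apex=2.136, x_land=37.401, impact vy=-6.474
  bounce: vy ← 0.69·6.474 = 4.467
Arc 4: start y=0.000, vy=4.467 → t=0.911, apex=1.017, x_land=43.694, impact vy=-4.467
  bounce: vy ← 0.69·4.467 = 3.082
Arc 5: start y=0.000, vy=3.082 → t=0.628, apex=0.484, x_land=48.036, impact vy=-3.082
  bounce: vy ← 0.69·3.082 = 2.127
Arc 6: start y=0.000, vy=2.127 → t=0.434, apex=0.231, x_land=51.032, impact vy=-2.127
  bounce: vy ← 0.69·2.127 = 1.467

1 2.180 9.423 15.065
2 1.913 4.486 28.282
3 1.320 2.136 37.401
4 0.911 1.017 43.694
5 0.628 0.484 48.036
6 0.434 0.231 51.032
final: 51.032 1.467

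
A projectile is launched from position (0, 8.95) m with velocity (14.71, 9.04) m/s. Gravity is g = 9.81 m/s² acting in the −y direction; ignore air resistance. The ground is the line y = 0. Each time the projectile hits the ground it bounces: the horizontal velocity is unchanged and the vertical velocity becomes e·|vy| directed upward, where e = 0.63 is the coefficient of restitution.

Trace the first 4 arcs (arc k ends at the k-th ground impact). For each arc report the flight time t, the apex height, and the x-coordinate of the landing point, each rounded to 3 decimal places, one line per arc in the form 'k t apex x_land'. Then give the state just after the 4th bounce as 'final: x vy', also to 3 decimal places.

Arc 1: start y=8.950, vy=9.040 → t=2.557, apex=13.115, x_land=37.609, impact vy=-16.041
  bounce: vy ← 0.63·16.041 = 10.106
Arc 2: start y=0.000, vy=10.106 → t=2.060, apex=5.205, x_land=67.917, impact vy=-10.106
  bounce: vy ← 0.63·10.106 = 6.367
Arc 3: start y=0.000, vy=6.367 → t=1.298, apex=2.066, x_land=87.010, impact vy=-6.367
  bounce: vy ← 0.63·6.367 = 4.011
Arc 4: start y=0.000, vy=4.011 → t=0.818, apex=0.820, x_land=99.040, impact vy=-4.011
  bounce: vy ← 0.63·4.011 = 2.527

1 2.557 13.115 37.609
2 2.060 5.205 67.917
3 1.298 2.066 87.010
4 0.818 0.820 99.040
final: 99.040 2.527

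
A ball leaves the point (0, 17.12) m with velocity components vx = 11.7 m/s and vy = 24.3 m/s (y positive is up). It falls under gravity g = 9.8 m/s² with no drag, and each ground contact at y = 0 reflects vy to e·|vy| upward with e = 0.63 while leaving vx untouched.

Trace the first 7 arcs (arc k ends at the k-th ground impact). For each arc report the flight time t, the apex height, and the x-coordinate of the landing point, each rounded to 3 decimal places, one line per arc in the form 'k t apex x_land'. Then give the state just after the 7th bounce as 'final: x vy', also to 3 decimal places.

1 5.585 47.247 65.342
2 3.913 18.752 111.119
3 2.465 7.443 139.958
4 1.553 2.954 158.127
5 0.978 1.172 169.573
6 0.616 0.465 176.785
7 0.388 0.185 181.328
final: 181.328 1.199

Arc 1: start y=17.120, vy=24.300 → t=5.585, apex=47.247, x_land=65.342, impact vy=-30.431
  bounce: vy ← 0.63·30.431 = 19.171
Arc 2: start y=0.000, vy=19.171 → t=3.913, apex=18.752, x_land=111.119, impact vy=-19.171
  bounce: vy ← 0.63·19.171 = 12.078
Arc 3: start y=0.000, vy=12.078 → t=2.465, apex=7.443, x_land=139.958, impact vy=-12.078
  bounce: vy ← 0.63·12.078 = 7.609
Arc 4: start y=0.000, vy=7.609 → t=1.553, apex=2.954, x_land=158.127, impact vy=-7.609
  bounce: vy ← 0.63·7.609 = 4.794
Arc 5: start y=0.000, vy=4.794 → t=0.978, apex=1.172, x_land=169.573, impact vy=-4.794
  bounce: vy ← 0.63·4.794 = 3.020
Arc 6: start y=0.000, vy=3.020 → t=0.616, apex=0.465, x_land=176.785, impact vy=-3.020
  bounce: vy ← 0.63·3.020 = 1.903
Arc 7: start y=0.000, vy=1.903 → t=0.388, apex=0.185, x_land=181.328, impact vy=-1.903
  bounce: vy ← 0.63·1.903 = 1.199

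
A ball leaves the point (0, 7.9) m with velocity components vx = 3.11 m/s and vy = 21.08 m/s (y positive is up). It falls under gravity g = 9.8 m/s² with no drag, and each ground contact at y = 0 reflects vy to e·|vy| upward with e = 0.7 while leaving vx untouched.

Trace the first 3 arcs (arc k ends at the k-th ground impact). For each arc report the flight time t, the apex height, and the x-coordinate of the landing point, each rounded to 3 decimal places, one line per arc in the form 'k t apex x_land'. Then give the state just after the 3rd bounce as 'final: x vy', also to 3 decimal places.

1 4.649 30.572 14.458
2 3.497 14.980 25.333
3 2.448 7.340 32.946
final: 32.946 8.396

Arc 1: start y=7.900, vy=21.080 → t=4.649, apex=30.572, x_land=14.458, impact vy=-24.479
  bounce: vy ← 0.7·24.479 = 17.135
Arc 2: start y=0.000, vy=17.135 → t=3.497, apex=14.980, x_land=25.333, impact vy=-17.135
  bounce: vy ← 0.7·17.135 = 11.995
Arc 3: start y=0.000, vy=11.995 → t=2.448, apex=7.340, x_land=32.946, impact vy=-11.995
  bounce: vy ← 0.7·11.995 = 8.396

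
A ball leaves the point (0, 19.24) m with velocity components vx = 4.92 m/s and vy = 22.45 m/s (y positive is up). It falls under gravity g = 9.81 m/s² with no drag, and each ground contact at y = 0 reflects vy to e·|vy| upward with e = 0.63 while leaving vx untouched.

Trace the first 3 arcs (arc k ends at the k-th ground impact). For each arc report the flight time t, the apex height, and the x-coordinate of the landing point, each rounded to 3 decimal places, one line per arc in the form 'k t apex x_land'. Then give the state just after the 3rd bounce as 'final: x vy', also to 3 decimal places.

Arc 1: start y=19.240, vy=22.450 → t=5.315, apex=44.928, x_land=26.150, impact vy=-29.690
  bounce: vy ← 0.63·29.690 = 18.705
Arc 2: start y=0.000, vy=18.705 → t=3.813, apex=17.832, x_land=44.912, impact vy=-18.705
  bounce: vy ← 0.63·18.705 = 11.784
Arc 3: start y=0.000, vy=11.784 → t=2.402, apex=7.078, x_land=56.731, impact vy=-11.784
  bounce: vy ← 0.63·11.784 = 7.424

1 5.315 44.928 26.150
2 3.813 17.832 44.912
3 2.402 7.078 56.731
final: 56.731 7.424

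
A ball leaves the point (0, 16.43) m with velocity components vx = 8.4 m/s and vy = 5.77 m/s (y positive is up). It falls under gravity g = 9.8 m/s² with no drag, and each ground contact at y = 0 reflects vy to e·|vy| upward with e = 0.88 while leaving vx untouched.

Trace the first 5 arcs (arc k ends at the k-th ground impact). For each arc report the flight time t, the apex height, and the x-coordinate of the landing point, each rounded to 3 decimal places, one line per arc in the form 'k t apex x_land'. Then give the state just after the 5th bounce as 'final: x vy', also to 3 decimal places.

Arc 1: start y=16.430, vy=5.770 → t=2.512, apex=18.129, x_land=21.103, impact vy=-18.850
  bounce: vy ← 0.88·18.850 = 16.588
Arc 2: start y=0.000, vy=16.588 → t=3.385, apex=14.039, x_land=49.539, impact vy=-16.588
  bounce: vy ← 0.88·16.588 = 14.597
Arc 3: start y=0.000, vy=14.597 → t=2.979, apex=10.872, x_land=74.563, impact vy=-14.597
  bounce: vy ← 0.88·14.597 = 12.846
Arc 4: start y=0.000, vy=12.846 → t=2.622, apex=8.419, x_land=96.585, impact vy=-12.846
  bounce: vy ← 0.88·12.846 = 11.304
Arc 5: start y=0.000, vy=11.304 → t=2.307, apex=6.520, x_land=115.963, impact vy=-11.304
  bounce: vy ← 0.88·11.304 = 9.948

1 2.512 18.129 21.103
2 3.385 14.039 49.539
3 2.979 10.872 74.563
4 2.622 8.419 96.585
5 2.307 6.520 115.963
final: 115.963 9.948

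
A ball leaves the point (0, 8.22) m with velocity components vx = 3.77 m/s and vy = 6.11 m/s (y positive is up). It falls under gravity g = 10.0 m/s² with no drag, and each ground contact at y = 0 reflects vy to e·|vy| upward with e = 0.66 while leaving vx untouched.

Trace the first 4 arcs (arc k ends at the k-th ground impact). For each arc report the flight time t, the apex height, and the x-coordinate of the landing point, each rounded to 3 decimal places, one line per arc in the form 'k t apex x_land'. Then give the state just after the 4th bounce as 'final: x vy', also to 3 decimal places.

1 2.031 10.087 7.658
2 1.875 4.394 14.726
3 1.237 1.914 19.391
4 0.817 0.834 22.470
final: 22.470 2.695

Arc 1: start y=8.220, vy=6.110 → t=2.031, apex=10.087, x_land=7.658, impact vy=-14.203
  bounce: vy ← 0.66·14.203 = 9.374
Arc 2: start y=0.000, vy=9.374 → t=1.875, apex=4.394, x_land=14.726, impact vy=-9.374
  bounce: vy ← 0.66·9.374 = 6.187
Arc 3: start y=0.000, vy=6.187 → t=1.237, apex=1.914, x_land=19.391, impact vy=-6.187
  bounce: vy ← 0.66·6.187 = 4.083
Arc 4: start y=0.000, vy=4.083 → t=0.817, apex=0.834, x_land=22.470, impact vy=-4.083
  bounce: vy ← 0.66·4.083 = 2.695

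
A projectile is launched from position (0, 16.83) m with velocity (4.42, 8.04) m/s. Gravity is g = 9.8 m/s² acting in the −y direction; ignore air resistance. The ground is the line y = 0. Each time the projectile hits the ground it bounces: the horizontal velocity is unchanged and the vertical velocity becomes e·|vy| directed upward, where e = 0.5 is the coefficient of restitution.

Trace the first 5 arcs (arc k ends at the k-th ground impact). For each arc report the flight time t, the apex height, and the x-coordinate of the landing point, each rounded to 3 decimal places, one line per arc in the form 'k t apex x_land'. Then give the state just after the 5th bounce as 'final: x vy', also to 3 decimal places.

Arc 1: start y=16.830, vy=8.040 → t=2.847, apex=20.128, x_land=12.584, impact vy=-19.862
  bounce: vy ← 0.5·19.862 = 9.931
Arc 2: start y=0.000, vy=9.931 → t=2.027, apex=5.032, x_land=21.543, impact vy=-9.931
  bounce: vy ← 0.5·9.931 = 4.966
Arc 3: start y=0.000, vy=4.966 → t=1.013, apex=1.258, x_land=26.022, impact vy=-4.966
  bounce: vy ← 0.5·4.966 = 2.483
Arc 4: start y=0.000, vy=2.483 → t=0.507, apex=0.315, x_land=28.261, impact vy=-2.483
  bounce: vy ← 0.5·2.483 = 1.241
Arc 5: start y=0.000, vy=1.241 → t=0.253, apex=0.079, x_land=29.381, impact vy=-1.241
  bounce: vy ← 0.5·1.241 = 0.621

1 2.847 20.128 12.584
2 2.027 5.032 21.543
3 1.013 1.258 26.022
4 0.507 0.315 28.261
5 0.253 0.079 29.381
final: 29.381 0.621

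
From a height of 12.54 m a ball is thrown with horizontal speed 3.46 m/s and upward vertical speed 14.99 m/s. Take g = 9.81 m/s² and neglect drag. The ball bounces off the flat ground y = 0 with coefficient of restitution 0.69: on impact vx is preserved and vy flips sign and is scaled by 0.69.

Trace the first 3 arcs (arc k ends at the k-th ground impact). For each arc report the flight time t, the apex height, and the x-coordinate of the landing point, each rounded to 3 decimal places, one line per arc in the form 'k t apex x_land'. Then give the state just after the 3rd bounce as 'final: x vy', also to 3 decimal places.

Arc 1: start y=12.540, vy=14.990 → t=3.740, apex=23.993, x_land=12.939, impact vy=-21.696
  bounce: vy ← 0.69·21.696 = 14.971
Arc 2: start y=0.000, vy=14.971 → t=3.052, apex=11.423, x_land=23.500, impact vy=-14.971
  bounce: vy ← 0.69·14.971 = 10.330
Arc 3: start y=0.000, vy=10.330 → t=2.106, apex=5.438, x_land=30.786, impact vy=-10.330
  bounce: vy ← 0.69·10.330 = 7.127

1 3.740 23.993 12.939
2 3.052 11.423 23.500
3 2.106 5.438 30.786
final: 30.786 7.127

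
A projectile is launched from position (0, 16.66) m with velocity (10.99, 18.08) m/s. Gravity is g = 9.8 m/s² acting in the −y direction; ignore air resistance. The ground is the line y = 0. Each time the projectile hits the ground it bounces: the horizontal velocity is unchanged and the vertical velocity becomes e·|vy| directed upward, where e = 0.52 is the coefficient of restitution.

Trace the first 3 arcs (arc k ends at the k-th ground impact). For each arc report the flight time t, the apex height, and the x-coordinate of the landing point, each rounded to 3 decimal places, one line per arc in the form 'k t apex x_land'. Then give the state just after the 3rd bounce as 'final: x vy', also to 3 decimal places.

1 4.453 33.338 48.942
2 2.713 9.015 78.754
3 1.411 2.438 94.257
final: 94.257 3.594

Arc 1: start y=16.660, vy=18.080 → t=4.453, apex=33.338, x_land=48.942, impact vy=-25.562
  bounce: vy ← 0.52·25.562 = 13.292
Arc 2: start y=0.000, vy=13.292 → t=2.713, apex=9.015, x_land=78.754, impact vy=-13.292
  bounce: vy ← 0.52·13.292 = 6.912
Arc 3: start y=0.000, vy=6.912 → t=1.411, apex=2.438, x_land=94.257, impact vy=-6.912
  bounce: vy ← 0.52·6.912 = 3.594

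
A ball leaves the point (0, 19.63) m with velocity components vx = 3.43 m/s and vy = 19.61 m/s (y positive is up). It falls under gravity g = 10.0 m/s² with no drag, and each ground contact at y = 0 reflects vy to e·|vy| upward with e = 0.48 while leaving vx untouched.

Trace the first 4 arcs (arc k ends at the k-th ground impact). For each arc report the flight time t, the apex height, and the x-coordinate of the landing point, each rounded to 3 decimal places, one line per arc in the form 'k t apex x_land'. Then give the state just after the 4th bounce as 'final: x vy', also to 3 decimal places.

1 4.749 38.858 16.288
2 2.676 8.953 25.468
3 1.285 2.063 29.874
4 0.617 0.475 31.989
final: 31.989 1.480

Arc 1: start y=19.630, vy=19.610 → t=4.749, apex=38.858, x_land=16.288, impact vy=-27.877
  bounce: vy ← 0.48·27.877 = 13.381
Arc 2: start y=0.000, vy=13.381 → t=2.676, apex=8.953, x_land=25.468, impact vy=-13.381
  bounce: vy ← 0.48·13.381 = 6.423
Arc 3: start y=0.000, vy=6.423 → t=1.285, apex=2.063, x_land=29.874, impact vy=-6.423
  bounce: vy ← 0.48·6.423 = 3.083
Arc 4: start y=0.000, vy=3.083 → t=0.617, apex=0.475, x_land=31.989, impact vy=-3.083
  bounce: vy ← 0.48·3.083 = 1.480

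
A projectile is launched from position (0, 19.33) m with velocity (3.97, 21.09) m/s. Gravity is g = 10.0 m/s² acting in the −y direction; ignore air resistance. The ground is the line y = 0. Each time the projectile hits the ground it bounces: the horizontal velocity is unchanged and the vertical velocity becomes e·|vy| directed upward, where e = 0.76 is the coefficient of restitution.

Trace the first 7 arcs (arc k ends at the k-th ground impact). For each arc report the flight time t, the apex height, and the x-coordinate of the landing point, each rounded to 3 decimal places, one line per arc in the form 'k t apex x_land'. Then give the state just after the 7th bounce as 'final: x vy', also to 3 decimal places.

Arc 1: start y=19.330, vy=21.090 → t=4.992, apex=41.569, x_land=19.820, impact vy=-28.834
  bounce: vy ← 0.76·28.834 = 21.914
Arc 2: start y=0.000, vy=21.914 → t=4.383, apex=24.010, x_land=37.219, impact vy=-21.914
  bounce: vy ← 0.76·21.914 = 16.654
Arc 3: start y=0.000, vy=16.654 → t=3.331, apex=13.868, x_land=50.443, impact vy=-16.654
  bounce: vy ← 0.76·16.654 = 12.657
Arc 4: start y=0.000, vy=12.657 → t=2.531, apex=8.010, x_land=60.493, impact vy=-12.657
  bounce: vy ← 0.76·12.657 = 9.620
Arc 5: start y=0.000, vy=9.620 → t=1.924, apex=4.627, x_land=68.131, impact vy=-9.620
  bounce: vy ← 0.76·9.620 = 7.311
Arc 6: start y=0.000, vy=7.311 → t=1.462, apex=2.672, x_land=73.936, impact vy=-7.311
  bounce: vy ← 0.76·7.311 = 5.556
Arc 7: start y=0.000, vy=5.556 → t=1.111, apex=1.544, x_land=78.347, impact vy=-5.556
  bounce: vy ← 0.76·5.556 = 4.223

1 4.992 41.569 19.820
2 4.383 24.010 37.219
3 3.331 13.868 50.443
4 2.531 8.010 60.493
5 1.924 4.627 68.131
6 1.462 2.672 73.936
7 1.111 1.544 78.347
final: 78.347 4.223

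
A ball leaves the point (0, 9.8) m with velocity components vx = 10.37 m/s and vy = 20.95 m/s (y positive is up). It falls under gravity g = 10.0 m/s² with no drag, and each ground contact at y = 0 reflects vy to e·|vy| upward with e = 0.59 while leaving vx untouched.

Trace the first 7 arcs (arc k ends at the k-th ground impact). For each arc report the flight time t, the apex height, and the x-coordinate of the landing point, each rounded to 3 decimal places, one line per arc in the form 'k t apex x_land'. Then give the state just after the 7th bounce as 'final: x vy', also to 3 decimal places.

1 4.615 31.745 47.855
2 2.973 11.050 78.688
3 1.754 3.847 96.879
4 1.035 1.339 107.612
5 0.611 0.466 113.944
6 0.360 0.162 117.681
7 0.213 0.056 119.885
final: 119.885 0.627

Arc 1: start y=9.800, vy=20.950 → t=4.615, apex=31.745, x_land=47.855, impact vy=-25.197
  bounce: vy ← 0.59·25.197 = 14.866
Arc 2: start y=0.000, vy=14.866 → t=2.973, apex=11.050, x_land=78.688, impact vy=-14.866
  bounce: vy ← 0.59·14.866 = 8.771
Arc 3: start y=0.000, vy=8.771 → t=1.754, apex=3.847, x_land=96.879, impact vy=-8.771
  bounce: vy ← 0.59·8.771 = 5.175
Arc 4: start y=0.000, vy=5.175 → t=1.035, apex=1.339, x_land=107.612, impact vy=-5.175
  bounce: vy ← 0.59·5.175 = 3.053
Arc 5: start y=0.000, vy=3.053 → t=0.611, apex=0.466, x_land=113.944, impact vy=-3.053
  bounce: vy ← 0.59·3.053 = 1.801
Arc 6: start y=0.000, vy=1.801 → t=0.360, apex=0.162, x_land=117.681, impact vy=-1.801
  bounce: vy ← 0.59·1.801 = 1.063
Arc 7: start y=0.000, vy=1.063 → t=0.213, apex=0.056, x_land=119.885, impact vy=-1.063
  bounce: vy ← 0.59·1.063 = 0.627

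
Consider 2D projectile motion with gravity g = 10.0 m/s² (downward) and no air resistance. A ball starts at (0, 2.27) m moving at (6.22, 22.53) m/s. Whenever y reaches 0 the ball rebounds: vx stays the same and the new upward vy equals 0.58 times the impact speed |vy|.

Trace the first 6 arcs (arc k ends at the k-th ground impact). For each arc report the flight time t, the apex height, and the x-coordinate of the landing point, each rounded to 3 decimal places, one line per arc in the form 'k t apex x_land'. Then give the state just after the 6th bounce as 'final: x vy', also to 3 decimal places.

1 4.605 27.650 28.641
2 2.728 9.301 45.608
3 1.582 3.129 55.449
4 0.918 1.053 61.157
5 0.532 0.354 64.467
6 0.309 0.119 66.387
final: 66.387 0.895

Arc 1: start y=2.270, vy=22.530 → t=4.605, apex=27.650, x_land=28.641, impact vy=-23.516
  bounce: vy ← 0.58·23.516 = 13.639
Arc 2: start y=0.000, vy=13.639 → t=2.728, apex=9.301, x_land=45.608, impact vy=-13.639
  bounce: vy ← 0.58·13.639 = 7.911
Arc 3: start y=0.000, vy=7.911 → t=1.582, apex=3.129, x_land=55.449, impact vy=-7.911
  bounce: vy ← 0.58·7.911 = 4.588
Arc 4: start y=0.000, vy=4.588 → t=0.918, apex=1.053, x_land=61.157, impact vy=-4.588
  bounce: vy ← 0.58·4.588 = 2.661
Arc 5: start y=0.000, vy=2.661 → t=0.532, apex=0.354, x_land=64.467, impact vy=-2.661
  bounce: vy ← 0.58·2.661 = 1.543
Arc 6: start y=0.000, vy=1.543 → t=0.309, apex=0.119, x_land=66.387, impact vy=-1.543
  bounce: vy ← 0.58·1.543 = 0.895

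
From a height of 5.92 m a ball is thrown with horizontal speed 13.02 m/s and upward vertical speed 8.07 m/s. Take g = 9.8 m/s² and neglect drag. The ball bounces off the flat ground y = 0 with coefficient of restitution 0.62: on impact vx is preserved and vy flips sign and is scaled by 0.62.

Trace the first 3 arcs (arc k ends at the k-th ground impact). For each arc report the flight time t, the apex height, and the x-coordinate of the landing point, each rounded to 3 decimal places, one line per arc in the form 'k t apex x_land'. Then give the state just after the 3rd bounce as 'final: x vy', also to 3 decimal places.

Arc 1: start y=5.920, vy=8.070 → t=2.197, apex=9.243, x_land=28.603, impact vy=-13.459
  bounce: vy ← 0.62·13.459 = 8.345
Arc 2: start y=0.000, vy=8.345 → t=1.703, apex=3.553, x_land=50.777, impact vy=-8.345
  bounce: vy ← 0.62·8.345 = 5.174
Arc 3: start y=0.000, vy=5.174 → t=1.056, apex=1.366, x_land=64.524, impact vy=-5.174
  bounce: vy ← 0.62·5.174 = 3.208

1 2.197 9.243 28.603
2 1.703 3.553 50.777
3 1.056 1.366 64.524
final: 64.524 3.208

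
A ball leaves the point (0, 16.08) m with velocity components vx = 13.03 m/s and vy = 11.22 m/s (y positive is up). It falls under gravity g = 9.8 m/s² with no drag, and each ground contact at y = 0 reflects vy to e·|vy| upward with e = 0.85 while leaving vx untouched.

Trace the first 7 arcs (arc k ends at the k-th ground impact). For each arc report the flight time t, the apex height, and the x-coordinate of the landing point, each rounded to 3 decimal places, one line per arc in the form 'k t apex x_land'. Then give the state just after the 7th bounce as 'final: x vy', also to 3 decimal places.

Arc 1: start y=16.080, vy=11.220 → t=3.288, apex=22.503, x_land=42.841, impact vy=-21.001
  bounce: vy ← 0.85·21.001 = 17.851
Arc 2: start y=0.000, vy=17.851 → t=3.643, apex=16.258, x_land=90.311, impact vy=-17.851
  bounce: vy ← 0.85·17.851 = 15.173
Arc 3: start y=0.000, vy=15.173 → t=3.097, apex=11.747, x_land=130.660, impact vy=-15.173
  bounce: vy ← 0.85·15.173 = 12.897
Arc 4: start y=0.000, vy=12.897 → t=2.632, apex=8.487, x_land=164.956, impact vy=-12.897
  bounce: vy ← 0.85·12.897 = 10.963
Arc 5: start y=0.000, vy=10.963 → t=2.237, apex=6.132, x_land=194.109, impact vy=-10.963
  bounce: vy ← 0.85·10.963 = 9.318
Arc 6: start y=0.000, vy=9.318 → t=1.902, apex=4.430, x_land=218.888, impact vy=-9.318
  bounce: vy ← 0.85·9.318 = 7.921
Arc 7: start y=0.000, vy=7.921 → t=1.616, apex=3.201, x_land=239.950, impact vy=-7.921
  bounce: vy ← 0.85·7.921 = 6.733

1 3.288 22.503 42.841
2 3.643 16.258 90.311
3 3.097 11.747 130.660
4 2.632 8.487 164.956
5 2.237 6.132 194.109
6 1.902 4.430 218.888
7 1.616 3.201 239.950
final: 239.950 6.733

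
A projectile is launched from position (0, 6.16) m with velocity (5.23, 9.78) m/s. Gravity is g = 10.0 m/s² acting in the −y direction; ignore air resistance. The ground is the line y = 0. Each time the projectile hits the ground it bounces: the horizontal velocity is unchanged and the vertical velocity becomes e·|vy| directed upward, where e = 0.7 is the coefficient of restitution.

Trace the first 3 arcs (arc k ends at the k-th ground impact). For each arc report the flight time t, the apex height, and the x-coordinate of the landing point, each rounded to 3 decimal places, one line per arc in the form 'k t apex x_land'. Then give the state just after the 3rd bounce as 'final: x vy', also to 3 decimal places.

Arc 1: start y=6.160, vy=9.780 → t=2.457, apex=10.942, x_land=12.852, impact vy=-14.794
  bounce: vy ← 0.7·14.794 = 10.355
Arc 2: start y=0.000, vy=10.355 → t=2.071, apex=5.362, x_land=23.684, impact vy=-10.355
  bounce: vy ← 0.7·10.355 = 7.249
Arc 3: start y=0.000, vy=7.249 → t=1.450, apex=2.627, x_land=31.266, impact vy=-7.249
  bounce: vy ← 0.7·7.249 = 5.074

1 2.457 10.942 12.852
2 2.071 5.362 23.684
3 1.450 2.627 31.266
final: 31.266 5.074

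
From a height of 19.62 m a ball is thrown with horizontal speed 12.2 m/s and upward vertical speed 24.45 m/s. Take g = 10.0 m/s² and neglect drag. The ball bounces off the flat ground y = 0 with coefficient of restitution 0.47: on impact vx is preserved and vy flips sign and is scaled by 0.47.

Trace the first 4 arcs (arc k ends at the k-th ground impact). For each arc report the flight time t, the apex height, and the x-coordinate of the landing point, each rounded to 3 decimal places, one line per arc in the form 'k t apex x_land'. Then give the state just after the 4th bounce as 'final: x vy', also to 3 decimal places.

1 5.592 49.510 68.219
2 2.958 10.937 104.306
3 1.390 2.416 121.267
4 0.653 0.534 129.239
final: 129.239 1.536

Arc 1: start y=19.620, vy=24.450 → t=5.592, apex=49.510, x_land=68.219, impact vy=-31.467
  bounce: vy ← 0.47·31.467 = 14.790
Arc 2: start y=0.000, vy=14.790 → t=2.958, apex=10.937, x_land=104.306, impact vy=-14.790
  bounce: vy ← 0.47·14.790 = 6.951
Arc 3: start y=0.000, vy=6.951 → t=1.390, apex=2.416, x_land=121.267, impact vy=-6.951
  bounce: vy ← 0.47·6.951 = 3.267
Arc 4: start y=0.000, vy=3.267 → t=0.653, apex=0.534, x_land=129.239, impact vy=-3.267
  bounce: vy ← 0.47·3.267 = 1.536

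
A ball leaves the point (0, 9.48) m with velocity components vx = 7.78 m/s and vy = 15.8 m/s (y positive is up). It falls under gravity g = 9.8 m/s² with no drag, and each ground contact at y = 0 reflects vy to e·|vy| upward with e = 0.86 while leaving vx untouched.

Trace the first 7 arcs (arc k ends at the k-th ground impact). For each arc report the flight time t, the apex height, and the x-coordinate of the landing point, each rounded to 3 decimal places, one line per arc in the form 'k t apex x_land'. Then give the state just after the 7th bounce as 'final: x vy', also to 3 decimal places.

1 3.742 22.217 29.109
2 3.662 16.431 57.603
3 3.150 12.153 82.108
4 2.709 8.988 103.182
5 2.330 6.648 121.305
6 2.003 4.917 136.892
7 1.723 3.636 150.296
final: 150.296 7.260

Arc 1: start y=9.480, vy=15.800 → t=3.742, apex=22.217, x_land=29.109, impact vy=-20.867
  bounce: vy ← 0.86·20.867 = 17.946
Arc 2: start y=0.000, vy=17.946 → t=3.662, apex=16.431, x_land=57.603, impact vy=-17.946
  bounce: vy ← 0.86·17.946 = 15.434
Arc 3: start y=0.000, vy=15.434 → t=3.150, apex=12.153, x_land=82.108, impact vy=-15.434
  bounce: vy ← 0.86·15.434 = 13.273
Arc 4: start y=0.000, vy=13.273 → t=2.709, apex=8.988, x_land=103.182, impact vy=-13.273
  bounce: vy ← 0.86·13.273 = 11.415
Arc 5: start y=0.000, vy=11.415 → t=2.330, apex=6.648, x_land=121.305, impact vy=-11.415
  bounce: vy ← 0.86·11.415 = 9.817
Arc 6: start y=0.000, vy=9.817 → t=2.003, apex=4.917, x_land=136.892, impact vy=-9.817
  bounce: vy ← 0.86·9.817 = 8.442
Arc 7: start y=0.000, vy=8.442 → t=1.723, apex=3.636, x_land=150.296, impact vy=-8.442
  bounce: vy ← 0.86·8.442 = 7.260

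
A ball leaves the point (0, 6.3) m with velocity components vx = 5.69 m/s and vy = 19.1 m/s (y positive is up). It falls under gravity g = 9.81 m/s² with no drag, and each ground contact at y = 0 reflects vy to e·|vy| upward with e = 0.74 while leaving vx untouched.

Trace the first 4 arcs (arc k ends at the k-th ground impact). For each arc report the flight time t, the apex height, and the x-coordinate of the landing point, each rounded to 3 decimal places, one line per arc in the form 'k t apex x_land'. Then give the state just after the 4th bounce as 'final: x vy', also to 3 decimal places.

1 4.200 24.894 23.897
2 3.334 13.632 42.868
3 2.467 7.465 56.907
4 1.826 4.088 67.296
final: 67.296 6.627

Arc 1: start y=6.300, vy=19.100 → t=4.200, apex=24.894, x_land=23.897, impact vy=-22.100
  bounce: vy ← 0.74·22.100 = 16.354
Arc 2: start y=0.000, vy=16.354 → t=3.334, apex=13.632, x_land=42.868, impact vy=-16.354
  bounce: vy ← 0.74·16.354 = 12.102
Arc 3: start y=0.000, vy=12.102 → t=2.467, apex=7.465, x_land=56.907, impact vy=-12.102
  bounce: vy ← 0.74·12.102 = 8.956
Arc 4: start y=0.000, vy=8.956 → t=1.826, apex=4.088, x_land=67.296, impact vy=-8.956
  bounce: vy ← 0.74·8.956 = 6.627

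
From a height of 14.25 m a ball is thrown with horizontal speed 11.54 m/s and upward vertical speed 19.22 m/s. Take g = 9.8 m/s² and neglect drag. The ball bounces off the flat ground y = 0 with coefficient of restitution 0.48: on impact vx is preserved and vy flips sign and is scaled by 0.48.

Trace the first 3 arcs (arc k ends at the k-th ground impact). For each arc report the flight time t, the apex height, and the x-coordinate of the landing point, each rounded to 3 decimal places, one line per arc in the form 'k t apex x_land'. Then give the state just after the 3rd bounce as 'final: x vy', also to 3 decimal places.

Arc 1: start y=14.250, vy=19.220 → t=4.560, apex=33.097, x_land=52.624, impact vy=-25.470
  bounce: vy ← 0.48·25.470 = 12.225
Arc 2: start y=0.000, vy=12.225 → t=2.495, apex=7.626, x_land=81.417, impact vy=-12.225
  bounce: vy ← 0.48·12.225 = 5.868
Arc 3: start y=0.000, vy=5.868 → t=1.198, apex=1.757, x_land=95.237, impact vy=-5.868
  bounce: vy ← 0.48·5.868 = 2.817

1 4.560 33.097 52.624
2 2.495 7.626 81.417
3 1.198 1.757 95.237
final: 95.237 2.817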